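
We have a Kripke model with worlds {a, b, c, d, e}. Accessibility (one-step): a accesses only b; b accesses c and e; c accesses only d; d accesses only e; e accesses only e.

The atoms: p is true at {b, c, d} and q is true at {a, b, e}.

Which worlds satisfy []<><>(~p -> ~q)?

a: successors {b}; <><>(~p -> ~q) there: b:T. ✓
b: successors {c, e}; <><>(~p -> ~q) there: c:F, e:F. ✗
c: successors {d}; <><>(~p -> ~q) there: d:F. ✗
d: successors {e}; <><>(~p -> ~q) there: e:F. ✗
e: successors {e}; <><>(~p -> ~q) there: e:F. ✗

{a}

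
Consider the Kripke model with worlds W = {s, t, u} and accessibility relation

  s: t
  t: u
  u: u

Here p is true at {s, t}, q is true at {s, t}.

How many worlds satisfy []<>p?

s: successors {t}; <>p there: t:F. ✗
t: successors {u}; <>p there: u:F. ✗
u: successors {u}; <>p there: u:F. ✗
Satisfying worlds: ∅.

0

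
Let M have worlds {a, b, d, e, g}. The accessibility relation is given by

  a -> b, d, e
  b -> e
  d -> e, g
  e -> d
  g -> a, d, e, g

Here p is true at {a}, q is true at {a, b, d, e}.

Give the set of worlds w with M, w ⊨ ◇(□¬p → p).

a: successors {b, d, e}; □¬p → p there: b:F, d:F, e:F. ✗
b: successors {e}; □¬p → p there: e:F. ✗
d: successors {e, g}; □¬p → p there: e:F, g:T. ✓
e: successors {d}; □¬p → p there: d:F. ✗
g: successors {a, d, e, g}; □¬p → p there: a:T, d:F, e:F, g:T. ✓

{d, g}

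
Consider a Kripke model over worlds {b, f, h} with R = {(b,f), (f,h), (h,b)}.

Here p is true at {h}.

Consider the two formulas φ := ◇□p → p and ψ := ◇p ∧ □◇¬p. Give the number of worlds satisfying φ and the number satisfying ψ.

For ◇□p → p:
b: ◇□p is T, p is F. ✗
f: ◇□p is F, p is F. ✓
h: ◇□p is F, p is T. ✓
— 2 worlds.
For ◇p ∧ □◇¬p:
b: ◇p is F, □◇¬p is F. ✗
f: ◇p is T, □◇¬p is T. ✓
h: ◇p is F, □◇¬p is T. ✗
— 1 world.

2 and 1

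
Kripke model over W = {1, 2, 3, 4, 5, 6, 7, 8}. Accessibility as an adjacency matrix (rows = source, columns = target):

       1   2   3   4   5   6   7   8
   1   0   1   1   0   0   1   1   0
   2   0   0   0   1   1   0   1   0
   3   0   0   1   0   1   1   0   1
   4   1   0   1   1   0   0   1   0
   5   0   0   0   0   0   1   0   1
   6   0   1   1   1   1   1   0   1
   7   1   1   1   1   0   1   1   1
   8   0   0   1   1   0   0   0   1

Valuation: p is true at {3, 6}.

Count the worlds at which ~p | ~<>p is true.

6

1: ~p is T, ~<>p is F. ✓
2: ~p is T, ~<>p is T. ✓
3: ~p is F, ~<>p is F. ✗
4: ~p is T, ~<>p is F. ✓
5: ~p is T, ~<>p is F. ✓
6: ~p is F, ~<>p is F. ✗
7: ~p is T, ~<>p is F. ✓
8: ~p is T, ~<>p is F. ✓
Satisfying worlds: {1, 2, 4, 5, 7, 8}.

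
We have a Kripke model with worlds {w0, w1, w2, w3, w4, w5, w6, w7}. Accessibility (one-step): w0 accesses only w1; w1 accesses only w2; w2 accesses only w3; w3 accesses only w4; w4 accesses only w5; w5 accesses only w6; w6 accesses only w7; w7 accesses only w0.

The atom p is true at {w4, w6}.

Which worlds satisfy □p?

{w3, w5}

w0: successors {w1}; p there: w1:F. ✗
w1: successors {w2}; p there: w2:F. ✗
w2: successors {w3}; p there: w3:F. ✗
w3: successors {w4}; p there: w4:T. ✓
w4: successors {w5}; p there: w5:F. ✗
w5: successors {w6}; p there: w6:T. ✓
w6: successors {w7}; p there: w7:F. ✗
w7: successors {w0}; p there: w0:F. ✗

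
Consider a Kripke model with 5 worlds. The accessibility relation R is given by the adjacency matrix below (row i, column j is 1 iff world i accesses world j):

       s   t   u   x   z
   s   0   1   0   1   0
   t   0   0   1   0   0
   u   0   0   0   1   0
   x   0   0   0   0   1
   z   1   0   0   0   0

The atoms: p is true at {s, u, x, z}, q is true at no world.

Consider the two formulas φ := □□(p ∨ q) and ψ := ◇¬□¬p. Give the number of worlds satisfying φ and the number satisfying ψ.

4 and 5

For □□(p ∨ q):
s: successors {t, x}; □(p ∨ q) there: t:T, x:T. ✓
t: successors {u}; □(p ∨ q) there: u:T. ✓
u: successors {x}; □(p ∨ q) there: x:T. ✓
x: successors {z}; □(p ∨ q) there: z:T. ✓
z: successors {s}; □(p ∨ q) there: s:F. ✗
— 4 worlds.
For ◇¬□¬p:
s: successors {t, x}; ¬□¬p there: t:T, x:T. ✓
t: successors {u}; ¬□¬p there: u:T. ✓
u: successors {x}; ¬□¬p there: x:T. ✓
x: successors {z}; ¬□¬p there: z:T. ✓
z: successors {s}; ¬□¬p there: s:T. ✓
— 5 worlds.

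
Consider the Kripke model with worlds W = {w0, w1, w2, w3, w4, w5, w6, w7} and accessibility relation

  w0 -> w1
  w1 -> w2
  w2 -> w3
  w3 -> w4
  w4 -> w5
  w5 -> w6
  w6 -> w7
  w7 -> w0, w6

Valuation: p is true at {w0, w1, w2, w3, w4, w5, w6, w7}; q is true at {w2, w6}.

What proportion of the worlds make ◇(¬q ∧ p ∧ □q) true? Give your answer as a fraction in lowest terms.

w0: successors {w1}; ¬q ∧ p ∧ □q there: w1:T. ✓
w1: successors {w2}; ¬q ∧ p ∧ □q there: w2:F. ✗
w2: successors {w3}; ¬q ∧ p ∧ □q there: w3:F. ✗
w3: successors {w4}; ¬q ∧ p ∧ □q there: w4:F. ✗
w4: successors {w5}; ¬q ∧ p ∧ □q there: w5:T. ✓
w5: successors {w6}; ¬q ∧ p ∧ □q there: w6:F. ✗
w6: successors {w7}; ¬q ∧ p ∧ □q there: w7:F. ✗
w7: successors {w0, w6}; ¬q ∧ p ∧ □q there: w0:F, w6:F. ✗
That's 2 of 8 worlds, so 2/8 = 1/4.

1/4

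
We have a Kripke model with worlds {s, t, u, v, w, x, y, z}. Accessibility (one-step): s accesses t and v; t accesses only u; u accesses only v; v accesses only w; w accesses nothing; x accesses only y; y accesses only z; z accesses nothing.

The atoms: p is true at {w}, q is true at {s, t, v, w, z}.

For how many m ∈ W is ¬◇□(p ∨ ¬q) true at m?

s: ◇□(p ∨ ¬q) is T. ✗
t: ◇□(p ∨ ¬q) is F. ✓
u: ◇□(p ∨ ¬q) is T. ✗
v: ◇□(p ∨ ¬q) is T. ✗
w: ◇□(p ∨ ¬q) is F. ✓
x: ◇□(p ∨ ¬q) is F. ✓
y: ◇□(p ∨ ¬q) is T. ✗
z: ◇□(p ∨ ¬q) is F. ✓
Satisfying worlds: {t, w, x, z}.

4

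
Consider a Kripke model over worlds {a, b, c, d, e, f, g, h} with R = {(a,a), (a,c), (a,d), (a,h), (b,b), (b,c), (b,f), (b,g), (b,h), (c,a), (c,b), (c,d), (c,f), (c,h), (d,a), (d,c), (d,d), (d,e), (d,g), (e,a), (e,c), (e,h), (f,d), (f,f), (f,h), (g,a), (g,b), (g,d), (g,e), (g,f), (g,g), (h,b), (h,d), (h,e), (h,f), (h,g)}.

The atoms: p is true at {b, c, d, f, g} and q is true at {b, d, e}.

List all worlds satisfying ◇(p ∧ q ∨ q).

{a, b, c, d, f, g, h}

a: successors {a, c, d, h}; p ∧ q ∨ q there: a:F, c:F, d:T, h:F. ✓
b: successors {b, c, f, g, h}; p ∧ q ∨ q there: b:T, c:F, f:F, g:F, h:F. ✓
c: successors {a, b, d, f, h}; p ∧ q ∨ q there: a:F, b:T, d:T, f:F, h:F. ✓
d: successors {a, c, d, e, g}; p ∧ q ∨ q there: a:F, c:F, d:T, e:T, g:F. ✓
e: successors {a, c, h}; p ∧ q ∨ q there: a:F, c:F, h:F. ✗
f: successors {d, f, h}; p ∧ q ∨ q there: d:T, f:F, h:F. ✓
g: successors {a, b, d, e, f, g}; p ∧ q ∨ q there: a:F, b:T, d:T, e:T, f:F, g:F. ✓
h: successors {b, d, e, f, g}; p ∧ q ∨ q there: b:T, d:T, e:T, f:F, g:F. ✓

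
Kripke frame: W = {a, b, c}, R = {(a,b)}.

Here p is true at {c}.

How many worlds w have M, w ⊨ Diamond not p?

1

a: successors {b}; not p there: b:T. ✓
b: no successors, so Diamond not p fails. ✗
c: no successors, so Diamond not p fails. ✗
Satisfying worlds: {a}.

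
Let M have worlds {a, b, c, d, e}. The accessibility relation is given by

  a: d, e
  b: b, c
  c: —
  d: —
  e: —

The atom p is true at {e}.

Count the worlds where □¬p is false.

a: successors {d, e}; ¬p there: d:T, e:F. ✗
b: successors {b, c}; ¬p there: b:T, c:T. ✓
c: no successors, so □¬p holds vacuously. ✓
d: no successors, so □¬p holds vacuously. ✓
e: no successors, so □¬p holds vacuously. ✓
Satisfying worlds: {b, c, d, e}.
So □¬p fails at the other 1 world.

1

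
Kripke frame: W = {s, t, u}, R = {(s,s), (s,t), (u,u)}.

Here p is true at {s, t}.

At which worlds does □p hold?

s: successors {s, t}; p there: s:T, t:T. ✓
t: no successors, so □p holds vacuously. ✓
u: successors {u}; p there: u:F. ✗

{s, t}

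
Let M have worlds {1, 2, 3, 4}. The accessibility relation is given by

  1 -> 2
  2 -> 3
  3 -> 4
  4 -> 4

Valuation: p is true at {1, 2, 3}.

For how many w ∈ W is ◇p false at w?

2

1: successors {2}; p there: 2:T. ✓
2: successors {3}; p there: 3:T. ✓
3: successors {4}; p there: 4:F. ✗
4: successors {4}; p there: 4:F. ✗
Satisfying worlds: {1, 2}.
So ◇p fails at the other 2 worlds.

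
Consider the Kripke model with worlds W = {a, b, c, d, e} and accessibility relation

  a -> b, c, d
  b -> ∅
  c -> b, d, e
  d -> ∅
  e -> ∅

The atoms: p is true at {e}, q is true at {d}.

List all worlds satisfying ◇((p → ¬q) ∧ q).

a: successors {b, c, d}; (p → ¬q) ∧ q there: b:F, c:F, d:T. ✓
b: no successors, so ◇((p → ¬q) ∧ q) fails. ✗
c: successors {b, d, e}; (p → ¬q) ∧ q there: b:F, d:T, e:F. ✓
d: no successors, so ◇((p → ¬q) ∧ q) fails. ✗
e: no successors, so ◇((p → ¬q) ∧ q) fails. ✗

{a, c}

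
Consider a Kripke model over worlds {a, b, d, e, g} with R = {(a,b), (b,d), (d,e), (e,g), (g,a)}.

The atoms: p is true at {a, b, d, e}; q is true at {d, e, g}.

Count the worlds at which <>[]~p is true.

a: successors {b}; []~p there: b:F. ✗
b: successors {d}; []~p there: d:F. ✗
d: successors {e}; []~p there: e:T. ✓
e: successors {g}; []~p there: g:F. ✗
g: successors {a}; []~p there: a:F. ✗
Satisfying worlds: {d}.

1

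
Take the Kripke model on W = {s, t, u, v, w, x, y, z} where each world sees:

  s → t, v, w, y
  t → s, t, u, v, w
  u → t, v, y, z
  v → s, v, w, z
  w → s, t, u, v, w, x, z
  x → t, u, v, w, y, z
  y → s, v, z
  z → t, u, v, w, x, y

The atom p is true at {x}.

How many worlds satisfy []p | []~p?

6

s: []p is F, []~p is T. ✓
t: []p is F, []~p is T. ✓
u: []p is F, []~p is T. ✓
v: []p is F, []~p is T. ✓
w: []p is F, []~p is F. ✗
x: []p is F, []~p is T. ✓
y: []p is F, []~p is T. ✓
z: []p is F, []~p is F. ✗
Satisfying worlds: {s, t, u, v, x, y}.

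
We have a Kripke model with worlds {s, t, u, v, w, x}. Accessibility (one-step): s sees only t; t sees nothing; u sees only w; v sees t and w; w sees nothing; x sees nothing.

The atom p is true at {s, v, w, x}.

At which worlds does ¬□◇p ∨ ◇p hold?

s: ¬□◇p is T, ◇p is F. ✓
t: ¬□◇p is F, ◇p is F. ✗
u: ¬□◇p is T, ◇p is T. ✓
v: ¬□◇p is T, ◇p is T. ✓
w: ¬□◇p is F, ◇p is F. ✗
x: ¬□◇p is F, ◇p is F. ✗

{s, u, v}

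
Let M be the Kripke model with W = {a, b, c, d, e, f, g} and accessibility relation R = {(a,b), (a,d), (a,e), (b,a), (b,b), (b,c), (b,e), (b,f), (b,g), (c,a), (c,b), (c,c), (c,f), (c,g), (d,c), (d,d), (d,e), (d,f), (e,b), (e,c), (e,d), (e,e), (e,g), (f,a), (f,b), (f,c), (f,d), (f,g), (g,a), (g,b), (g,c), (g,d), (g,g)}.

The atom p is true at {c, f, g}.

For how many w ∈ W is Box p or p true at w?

a: Box p is F, p is F. ✗
b: Box p is F, p is F. ✗
c: Box p is F, p is T. ✓
d: Box p is F, p is F. ✗
e: Box p is F, p is F. ✗
f: Box p is F, p is T. ✓
g: Box p is F, p is T. ✓
Satisfying worlds: {c, f, g}.

3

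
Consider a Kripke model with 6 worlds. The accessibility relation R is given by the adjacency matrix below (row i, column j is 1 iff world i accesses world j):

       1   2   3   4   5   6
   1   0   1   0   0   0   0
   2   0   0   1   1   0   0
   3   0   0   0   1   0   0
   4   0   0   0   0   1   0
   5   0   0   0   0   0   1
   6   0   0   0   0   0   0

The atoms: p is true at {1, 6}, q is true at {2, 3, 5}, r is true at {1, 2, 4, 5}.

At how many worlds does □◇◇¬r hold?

2

1: successors {2}; ◇◇¬r there: 2:F. ✗
2: successors {3, 4}; ◇◇¬r there: 3:F, 4:T. ✗
3: successors {4}; ◇◇¬r there: 4:T. ✓
4: successors {5}; ◇◇¬r there: 5:F. ✗
5: successors {6}; ◇◇¬r there: 6:F. ✗
6: no successors, so □◇◇¬r holds vacuously. ✓
Satisfying worlds: {3, 6}.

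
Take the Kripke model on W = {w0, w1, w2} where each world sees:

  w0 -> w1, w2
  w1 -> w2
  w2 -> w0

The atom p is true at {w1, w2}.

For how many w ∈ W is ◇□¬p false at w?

1

w0: successors {w1, w2}; □¬p there: w1:F, w2:T. ✓
w1: successors {w2}; □¬p there: w2:T. ✓
w2: successors {w0}; □¬p there: w0:F. ✗
Satisfying worlds: {w0, w1}.
So ◇□¬p fails at the other 1 world.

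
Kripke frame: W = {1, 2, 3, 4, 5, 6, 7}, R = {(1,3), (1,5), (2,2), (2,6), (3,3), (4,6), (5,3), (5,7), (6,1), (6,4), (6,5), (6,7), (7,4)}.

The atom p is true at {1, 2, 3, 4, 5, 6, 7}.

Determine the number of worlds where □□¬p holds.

1: successors {3, 5}; □¬p there: 3:F, 5:F. ✗
2: successors {2, 6}; □¬p there: 2:F, 6:F. ✗
3: successors {3}; □¬p there: 3:F. ✗
4: successors {6}; □¬p there: 6:F. ✗
5: successors {3, 7}; □¬p there: 3:F, 7:F. ✗
6: successors {1, 4, 5, 7}; □¬p there: 1:F, 4:F, 5:F, 7:F. ✗
7: successors {4}; □¬p there: 4:F. ✗
Satisfying worlds: ∅.

0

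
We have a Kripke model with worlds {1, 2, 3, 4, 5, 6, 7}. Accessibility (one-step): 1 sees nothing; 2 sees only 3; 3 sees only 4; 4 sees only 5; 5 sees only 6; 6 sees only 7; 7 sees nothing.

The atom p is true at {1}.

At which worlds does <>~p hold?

{2, 3, 4, 5, 6}

1: no successors, so <>~p fails. ✗
2: successors {3}; ~p there: 3:T. ✓
3: successors {4}; ~p there: 4:T. ✓
4: successors {5}; ~p there: 5:T. ✓
5: successors {6}; ~p there: 6:T. ✓
6: successors {7}; ~p there: 7:T. ✓
7: no successors, so <>~p fails. ✗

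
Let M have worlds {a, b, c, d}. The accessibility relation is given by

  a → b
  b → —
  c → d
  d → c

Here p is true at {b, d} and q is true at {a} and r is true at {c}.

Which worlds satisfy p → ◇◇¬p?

a: p is F, ◇◇¬p is F. ✓
b: p is T, ◇◇¬p is F. ✗
c: p is F, ◇◇¬p is T. ✓
d: p is T, ◇◇¬p is F. ✗

{a, c}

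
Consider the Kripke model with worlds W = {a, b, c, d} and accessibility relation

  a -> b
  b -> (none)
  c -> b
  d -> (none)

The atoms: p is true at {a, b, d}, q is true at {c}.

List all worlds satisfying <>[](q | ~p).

{a, c}

a: successors {b}; [](q | ~p) there: b:T. ✓
b: no successors, so <>[](q | ~p) fails. ✗
c: successors {b}; [](q | ~p) there: b:T. ✓
d: no successors, so <>[](q | ~p) fails. ✗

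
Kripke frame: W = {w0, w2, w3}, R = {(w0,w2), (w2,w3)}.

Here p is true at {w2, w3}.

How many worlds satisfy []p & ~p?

1

w0: []p is T, ~p is T. ✓
w2: []p is T, ~p is F. ✗
w3: []p is T, ~p is F. ✗
Satisfying worlds: {w0}.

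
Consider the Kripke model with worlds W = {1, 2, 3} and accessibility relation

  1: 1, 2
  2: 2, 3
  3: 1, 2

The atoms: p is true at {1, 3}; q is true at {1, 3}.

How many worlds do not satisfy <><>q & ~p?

1: <><>q is T, ~p is F. ✗
2: <><>q is T, ~p is T. ✓
3: <><>q is T, ~p is F. ✗
Satisfying worlds: {2}.
So <><>q & ~p fails at the other 2 worlds.

2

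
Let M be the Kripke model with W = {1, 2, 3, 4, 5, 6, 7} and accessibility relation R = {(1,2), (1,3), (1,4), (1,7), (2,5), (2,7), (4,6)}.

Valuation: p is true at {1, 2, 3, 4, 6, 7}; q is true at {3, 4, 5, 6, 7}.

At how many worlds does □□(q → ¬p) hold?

6

1: successors {2, 3, 4, 7}; □(q → ¬p) there: 2:F, 3:T, 4:F, 7:T. ✗
2: successors {5, 7}; □(q → ¬p) there: 5:T, 7:T. ✓
3: no successors, so □□(q → ¬p) holds vacuously. ✓
4: successors {6}; □(q → ¬p) there: 6:T. ✓
5: no successors, so □□(q → ¬p) holds vacuously. ✓
6: no successors, so □□(q → ¬p) holds vacuously. ✓
7: no successors, so □□(q → ¬p) holds vacuously. ✓
Satisfying worlds: {2, 3, 4, 5, 6, 7}.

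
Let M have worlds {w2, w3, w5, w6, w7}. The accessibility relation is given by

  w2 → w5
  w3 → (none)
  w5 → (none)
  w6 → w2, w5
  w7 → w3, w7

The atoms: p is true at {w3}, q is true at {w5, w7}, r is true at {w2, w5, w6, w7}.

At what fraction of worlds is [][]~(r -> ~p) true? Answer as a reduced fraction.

3/5

w2: successors {w5}; []~(r -> ~p) there: w5:T. ✓
w3: no successors, so [][]~(r -> ~p) holds vacuously. ✓
w5: no successors, so [][]~(r -> ~p) holds vacuously. ✓
w6: successors {w2, w5}; []~(r -> ~p) there: w2:F, w5:T. ✗
w7: successors {w3, w7}; []~(r -> ~p) there: w3:T, w7:F. ✗
That's 3 of 5 worlds, so 3/5.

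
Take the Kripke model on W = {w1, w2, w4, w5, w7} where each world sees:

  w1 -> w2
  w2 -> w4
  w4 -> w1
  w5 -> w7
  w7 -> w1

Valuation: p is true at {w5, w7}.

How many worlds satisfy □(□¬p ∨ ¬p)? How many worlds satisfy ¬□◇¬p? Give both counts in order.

5 and 0

For □(□¬p ∨ ¬p):
w1: successors {w2}; □¬p ∨ ¬p there: w2:T. ✓
w2: successors {w4}; □¬p ∨ ¬p there: w4:T. ✓
w4: successors {w1}; □¬p ∨ ¬p there: w1:T. ✓
w5: successors {w7}; □¬p ∨ ¬p there: w7:T. ✓
w7: successors {w1}; □¬p ∨ ¬p there: w1:T. ✓
— 5 worlds.
For ¬□◇¬p:
w1: □◇¬p is T. ✗
w2: □◇¬p is T. ✗
w4: □◇¬p is T. ✗
w5: □◇¬p is T. ✗
w7: □◇¬p is T. ✗
— 0 worlds.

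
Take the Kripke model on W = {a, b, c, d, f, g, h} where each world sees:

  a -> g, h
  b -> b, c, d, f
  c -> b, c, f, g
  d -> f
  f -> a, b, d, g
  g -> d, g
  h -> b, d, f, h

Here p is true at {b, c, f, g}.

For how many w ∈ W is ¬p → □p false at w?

a: ¬p is T, □p is F. ✗
b: ¬p is F, □p is F. ✓
c: ¬p is F, □p is T. ✓
d: ¬p is T, □p is T. ✓
f: ¬p is F, □p is F. ✓
g: ¬p is F, □p is F. ✓
h: ¬p is T, □p is F. ✗
Satisfying worlds: {b, c, d, f, g}.
So ¬p → □p fails at the other 2 worlds.

2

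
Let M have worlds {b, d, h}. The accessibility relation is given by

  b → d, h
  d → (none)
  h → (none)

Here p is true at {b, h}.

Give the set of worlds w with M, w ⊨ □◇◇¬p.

b: successors {d, h}; ◇◇¬p there: d:F, h:F. ✗
d: no successors, so □◇◇¬p holds vacuously. ✓
h: no successors, so □◇◇¬p holds vacuously. ✓

{d, h}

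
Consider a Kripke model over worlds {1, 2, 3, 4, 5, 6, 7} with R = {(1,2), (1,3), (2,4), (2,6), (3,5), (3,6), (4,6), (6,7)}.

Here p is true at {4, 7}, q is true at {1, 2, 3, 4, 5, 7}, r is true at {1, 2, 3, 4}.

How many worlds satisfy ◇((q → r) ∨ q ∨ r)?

5

1: successors {2, 3}; (q → r) ∨ q ∨ r there: 2:T, 3:T. ✓
2: successors {4, 6}; (q → r) ∨ q ∨ r there: 4:T, 6:T. ✓
3: successors {5, 6}; (q → r) ∨ q ∨ r there: 5:T, 6:T. ✓
4: successors {6}; (q → r) ∨ q ∨ r there: 6:T. ✓
5: no successors, so ◇((q → r) ∨ q ∨ r) fails. ✗
6: successors {7}; (q → r) ∨ q ∨ r there: 7:T. ✓
7: no successors, so ◇((q → r) ∨ q ∨ r) fails. ✗
Satisfying worlds: {1, 2, 3, 4, 6}.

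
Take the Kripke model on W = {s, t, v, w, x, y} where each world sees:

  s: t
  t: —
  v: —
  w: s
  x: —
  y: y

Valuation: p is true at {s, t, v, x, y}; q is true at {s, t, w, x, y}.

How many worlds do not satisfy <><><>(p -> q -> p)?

s: successors {t}; <><>(p -> q -> p) there: t:F. ✗
t: no successors, so <><><>(p -> q -> p) fails. ✗
v: no successors, so <><><>(p -> q -> p) fails. ✗
w: successors {s}; <><>(p -> q -> p) there: s:F. ✗
x: no successors, so <><><>(p -> q -> p) fails. ✗
y: successors {y}; <><>(p -> q -> p) there: y:T. ✓
Satisfying worlds: {y}.
So <><><>(p -> q -> p) fails at the other 5 worlds.

5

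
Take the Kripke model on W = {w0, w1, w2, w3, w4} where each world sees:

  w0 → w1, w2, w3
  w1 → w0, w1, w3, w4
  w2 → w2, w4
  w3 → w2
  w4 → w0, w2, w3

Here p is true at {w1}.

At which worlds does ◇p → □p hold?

{w2, w3, w4}

w0: ◇p is T, □p is F. ✗
w1: ◇p is T, □p is F. ✗
w2: ◇p is F, □p is F. ✓
w3: ◇p is F, □p is F. ✓
w4: ◇p is F, □p is F. ✓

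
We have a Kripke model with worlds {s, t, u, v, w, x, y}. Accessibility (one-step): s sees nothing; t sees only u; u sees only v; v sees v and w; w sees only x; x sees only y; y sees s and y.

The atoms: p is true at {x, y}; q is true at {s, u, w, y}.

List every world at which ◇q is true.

{t, v, x, y}

s: no successors, so ◇q fails. ✗
t: successors {u}; q there: u:T. ✓
u: successors {v}; q there: v:F. ✗
v: successors {v, w}; q there: v:F, w:T. ✓
w: successors {x}; q there: x:F. ✗
x: successors {y}; q there: y:T. ✓
y: successors {s, y}; q there: s:T, y:T. ✓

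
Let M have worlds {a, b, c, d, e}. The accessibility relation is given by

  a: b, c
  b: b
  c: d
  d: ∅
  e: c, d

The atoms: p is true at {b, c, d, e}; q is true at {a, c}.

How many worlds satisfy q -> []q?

3

a: q is T, []q is F. ✗
b: q is F, []q is F. ✓
c: q is T, []q is F. ✗
d: q is F, []q is T. ✓
e: q is F, []q is F. ✓
Satisfying worlds: {b, d, e}.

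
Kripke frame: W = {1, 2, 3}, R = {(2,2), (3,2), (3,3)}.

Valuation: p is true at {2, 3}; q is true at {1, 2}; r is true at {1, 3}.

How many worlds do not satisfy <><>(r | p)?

1

1: no successors, so <><>(r | p) fails. ✗
2: successors {2}; <>(r | p) there: 2:T. ✓
3: successors {2, 3}; <>(r | p) there: 2:T, 3:T. ✓
Satisfying worlds: {2, 3}.
So <><>(r | p) fails at the other 1 world.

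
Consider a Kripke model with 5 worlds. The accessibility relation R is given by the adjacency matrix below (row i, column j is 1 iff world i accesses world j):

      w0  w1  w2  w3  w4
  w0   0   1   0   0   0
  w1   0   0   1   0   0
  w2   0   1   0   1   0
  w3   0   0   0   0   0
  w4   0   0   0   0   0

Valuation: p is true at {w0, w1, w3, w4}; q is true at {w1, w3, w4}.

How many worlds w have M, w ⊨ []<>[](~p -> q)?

4

w0: successors {w1}; <>[](~p -> q) there: w1:T. ✓
w1: successors {w2}; <>[](~p -> q) there: w2:T. ✓
w2: successors {w1, w3}; <>[](~p -> q) there: w1:T, w3:F. ✗
w3: no successors, so []<>[](~p -> q) holds vacuously. ✓
w4: no successors, so []<>[](~p -> q) holds vacuously. ✓
Satisfying worlds: {w0, w1, w3, w4}.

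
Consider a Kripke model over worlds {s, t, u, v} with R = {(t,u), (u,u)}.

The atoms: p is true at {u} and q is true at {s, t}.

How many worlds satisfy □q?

2

s: no successors, so □q holds vacuously. ✓
t: successors {u}; q there: u:F. ✗
u: successors {u}; q there: u:F. ✗
v: no successors, so □q holds vacuously. ✓
Satisfying worlds: {s, v}.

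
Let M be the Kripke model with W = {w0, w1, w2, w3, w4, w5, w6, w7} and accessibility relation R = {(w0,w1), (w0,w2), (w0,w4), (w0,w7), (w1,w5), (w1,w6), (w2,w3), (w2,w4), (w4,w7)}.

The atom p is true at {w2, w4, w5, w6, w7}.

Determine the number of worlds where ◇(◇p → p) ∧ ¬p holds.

w0: ◇(◇p → p) is T, ¬p is T. ✓
w1: ◇(◇p → p) is T, ¬p is T. ✓
w2: ◇(◇p → p) is T, ¬p is F. ✗
w3: ◇(◇p → p) is F, ¬p is T. ✗
w4: ◇(◇p → p) is T, ¬p is F. ✗
w5: ◇(◇p → p) is F, ¬p is F. ✗
w6: ◇(◇p → p) is F, ¬p is F. ✗
w7: ◇(◇p → p) is F, ¬p is F. ✗
Satisfying worlds: {w0, w1}.

2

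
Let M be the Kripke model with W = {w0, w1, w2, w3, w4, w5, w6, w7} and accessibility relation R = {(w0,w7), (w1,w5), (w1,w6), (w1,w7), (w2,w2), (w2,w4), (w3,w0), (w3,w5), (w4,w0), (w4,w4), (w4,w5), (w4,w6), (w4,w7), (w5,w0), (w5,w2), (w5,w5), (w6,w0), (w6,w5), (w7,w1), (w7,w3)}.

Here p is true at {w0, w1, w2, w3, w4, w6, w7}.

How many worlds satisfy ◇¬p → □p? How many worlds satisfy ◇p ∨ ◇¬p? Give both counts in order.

For ◇¬p → □p:
w0: ◇¬p is F, □p is T. ✓
w1: ◇¬p is T, □p is F. ✗
w2: ◇¬p is F, □p is T. ✓
w3: ◇¬p is T, □p is F. ✗
w4: ◇¬p is T, □p is F. ✗
w5: ◇¬p is T, □p is F. ✗
w6: ◇¬p is T, □p is F. ✗
w7: ◇¬p is F, □p is T. ✓
— 3 worlds.
For ◇p ∨ ◇¬p:
w0: ◇p is T, ◇¬p is F. ✓
w1: ◇p is T, ◇¬p is T. ✓
w2: ◇p is T, ◇¬p is F. ✓
w3: ◇p is T, ◇¬p is T. ✓
w4: ◇p is T, ◇¬p is T. ✓
w5: ◇p is T, ◇¬p is T. ✓
w6: ◇p is T, ◇¬p is T. ✓
w7: ◇p is T, ◇¬p is F. ✓
— 8 worlds.

3 and 8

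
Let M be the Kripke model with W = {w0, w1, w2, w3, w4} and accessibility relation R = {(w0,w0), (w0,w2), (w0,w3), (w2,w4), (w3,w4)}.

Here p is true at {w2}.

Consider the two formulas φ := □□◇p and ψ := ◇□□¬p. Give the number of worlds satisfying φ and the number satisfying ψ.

For □□◇p:
w0: successors {w0, w2, w3}; □◇p there: w0:F, w2:F, w3:F. ✗
w1: no successors, so □□◇p holds vacuously. ✓
w2: successors {w4}; □◇p there: w4:T. ✓
w3: successors {w4}; □◇p there: w4:T. ✓
w4: no successors, so □□◇p holds vacuously. ✓
— 4 worlds.
For ◇□□¬p:
w0: successors {w0, w2, w3}; □□¬p there: w0:F, w2:T, w3:T. ✓
w1: no successors, so ◇□□¬p fails. ✗
w2: successors {w4}; □□¬p there: w4:T. ✓
w3: successors {w4}; □□¬p there: w4:T. ✓
w4: no successors, so ◇□□¬p fails. ✗
— 3 worlds.

4 and 3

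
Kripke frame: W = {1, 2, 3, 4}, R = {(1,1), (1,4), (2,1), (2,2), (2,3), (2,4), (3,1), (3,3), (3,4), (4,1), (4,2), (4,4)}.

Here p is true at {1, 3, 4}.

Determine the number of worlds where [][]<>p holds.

1: successors {1, 4}; []<>p there: 1:T, 4:T. ✓
2: successors {1, 2, 3, 4}; []<>p there: 1:T, 2:T, 3:T, 4:T. ✓
3: successors {1, 3, 4}; []<>p there: 1:T, 3:T, 4:T. ✓
4: successors {1, 2, 4}; []<>p there: 1:T, 2:T, 4:T. ✓
Satisfying worlds: {1, 2, 3, 4}.

4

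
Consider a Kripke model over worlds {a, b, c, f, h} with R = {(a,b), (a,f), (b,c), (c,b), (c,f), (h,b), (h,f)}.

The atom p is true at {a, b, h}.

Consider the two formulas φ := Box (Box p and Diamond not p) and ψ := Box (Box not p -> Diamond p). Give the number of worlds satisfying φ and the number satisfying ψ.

For Box (Box p and Diamond not p):
a: successors {b, f}; Box p and Diamond not p there: b:F, f:F. ✗
b: successors {c}; Box p and Diamond not p there: c:F. ✗
c: successors {b, f}; Box p and Diamond not p there: b:F, f:F. ✗
f: no successors, so Box (Box p and Diamond not p) holds vacuously. ✓
h: successors {b, f}; Box p and Diamond not p there: b:F, f:F. ✗
— 1 world.
For Box (Box not p -> Diamond p):
a: successors {b, f}; Box not p -> Diamond p there: b:F, f:F. ✗
b: successors {c}; Box not p -> Diamond p there: c:T. ✓
c: successors {b, f}; Box not p -> Diamond p there: b:F, f:F. ✗
f: no successors, so Box (Box not p -> Diamond p) holds vacuously. ✓
h: successors {b, f}; Box not p -> Diamond p there: b:F, f:F. ✗
— 2 worlds.

1 and 2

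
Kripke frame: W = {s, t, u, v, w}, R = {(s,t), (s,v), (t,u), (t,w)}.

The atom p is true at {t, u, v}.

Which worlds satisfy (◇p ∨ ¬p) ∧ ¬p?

s: ◇p ∨ ¬p is T, ¬p is T. ✓
t: ◇p ∨ ¬p is T, ¬p is F. ✗
u: ◇p ∨ ¬p is F, ¬p is F. ✗
v: ◇p ∨ ¬p is F, ¬p is F. ✗
w: ◇p ∨ ¬p is T, ¬p is T. ✓

{s, w}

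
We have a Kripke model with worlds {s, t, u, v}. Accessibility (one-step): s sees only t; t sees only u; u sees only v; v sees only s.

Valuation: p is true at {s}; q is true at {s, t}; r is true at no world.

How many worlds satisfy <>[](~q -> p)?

2

s: successors {t}; [](~q -> p) there: t:F. ✗
t: successors {u}; [](~q -> p) there: u:F. ✗
u: successors {v}; [](~q -> p) there: v:T. ✓
v: successors {s}; [](~q -> p) there: s:T. ✓
Satisfying worlds: {u, v}.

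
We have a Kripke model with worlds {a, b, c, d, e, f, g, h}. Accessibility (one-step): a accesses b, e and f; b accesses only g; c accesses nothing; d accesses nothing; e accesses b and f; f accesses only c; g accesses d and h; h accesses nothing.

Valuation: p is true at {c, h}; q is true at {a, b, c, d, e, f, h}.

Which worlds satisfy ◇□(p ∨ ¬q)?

{a, e, f, g}

a: successors {b, e, f}; □(p ∨ ¬q) there: b:T, e:F, f:T. ✓
b: successors {g}; □(p ∨ ¬q) there: g:F. ✗
c: no successors, so ◇□(p ∨ ¬q) fails. ✗
d: no successors, so ◇□(p ∨ ¬q) fails. ✗
e: successors {b, f}; □(p ∨ ¬q) there: b:T, f:T. ✓
f: successors {c}; □(p ∨ ¬q) there: c:T. ✓
g: successors {d, h}; □(p ∨ ¬q) there: d:T, h:T. ✓
h: no successors, so ◇□(p ∨ ¬q) fails. ✗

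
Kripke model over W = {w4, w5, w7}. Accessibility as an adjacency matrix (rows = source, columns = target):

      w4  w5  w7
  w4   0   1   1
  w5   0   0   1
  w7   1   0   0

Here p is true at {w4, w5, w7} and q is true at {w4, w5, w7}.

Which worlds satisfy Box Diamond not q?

∅

w4: successors {w5, w7}; Diamond not q there: w5:F, w7:F. ✗
w5: successors {w7}; Diamond not q there: w7:F. ✗
w7: successors {w4}; Diamond not q there: w4:F. ✗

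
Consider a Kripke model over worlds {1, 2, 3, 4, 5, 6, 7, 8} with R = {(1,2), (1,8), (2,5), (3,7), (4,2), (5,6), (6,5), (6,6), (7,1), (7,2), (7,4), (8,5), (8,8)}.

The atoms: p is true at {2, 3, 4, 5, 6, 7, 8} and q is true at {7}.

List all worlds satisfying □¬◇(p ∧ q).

{1, 2, 3, 4, 5, 6, 7, 8}

1: successors {2, 8}; ¬◇(p ∧ q) there: 2:T, 8:T. ✓
2: successors {5}; ¬◇(p ∧ q) there: 5:T. ✓
3: successors {7}; ¬◇(p ∧ q) there: 7:T. ✓
4: successors {2}; ¬◇(p ∧ q) there: 2:T. ✓
5: successors {6}; ¬◇(p ∧ q) there: 6:T. ✓
6: successors {5, 6}; ¬◇(p ∧ q) there: 5:T, 6:T. ✓
7: successors {1, 2, 4}; ¬◇(p ∧ q) there: 1:T, 2:T, 4:T. ✓
8: successors {5, 8}; ¬◇(p ∧ q) there: 5:T, 8:T. ✓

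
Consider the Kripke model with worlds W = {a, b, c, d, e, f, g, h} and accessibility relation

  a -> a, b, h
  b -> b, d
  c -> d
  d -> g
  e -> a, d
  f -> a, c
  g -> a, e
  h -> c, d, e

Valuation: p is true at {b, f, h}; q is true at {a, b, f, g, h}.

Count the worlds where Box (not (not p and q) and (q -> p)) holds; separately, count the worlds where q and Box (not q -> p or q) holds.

3 and 1

For Box (not (not p and q) and (q -> p)):
a: successors {a, b, h}; not (not p and q) and (q -> p) there: a:F, b:T, h:T. ✗
b: successors {b, d}; not (not p and q) and (q -> p) there: b:T, d:T. ✓
c: successors {d}; not (not p and q) and (q -> p) there: d:T. ✓
d: successors {g}; not (not p and q) and (q -> p) there: g:F. ✗
e: successors {a, d}; not (not p and q) and (q -> p) there: a:F, d:T. ✗
f: successors {a, c}; not (not p and q) and (q -> p) there: a:F, c:T. ✗
g: successors {a, e}; not (not p and q) and (q -> p) there: a:F, e:T. ✗
h: successors {c, d, e}; not (not p and q) and (q -> p) there: c:T, d:T, e:T. ✓
— 3 worlds.
For q and Box (not q -> p or q):
a: q is T, Box (not q -> p or q) is T. ✓
b: q is T, Box (not q -> p or q) is F. ✗
c: q is F, Box (not q -> p or q) is F. ✗
d: q is F, Box (not q -> p or q) is T. ✗
e: q is F, Box (not q -> p or q) is F. ✗
f: q is T, Box (not q -> p or q) is F. ✗
g: q is T, Box (not q -> p or q) is F. ✗
h: q is T, Box (not q -> p or q) is F. ✗
— 1 world.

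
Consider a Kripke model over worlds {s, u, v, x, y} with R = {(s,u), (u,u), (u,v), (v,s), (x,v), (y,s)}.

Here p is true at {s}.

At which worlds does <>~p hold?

s: successors {u}; ~p there: u:T. ✓
u: successors {u, v}; ~p there: u:T, v:T. ✓
v: successors {s}; ~p there: s:F. ✗
x: successors {v}; ~p there: v:T. ✓
y: successors {s}; ~p there: s:F. ✗

{s, u, x}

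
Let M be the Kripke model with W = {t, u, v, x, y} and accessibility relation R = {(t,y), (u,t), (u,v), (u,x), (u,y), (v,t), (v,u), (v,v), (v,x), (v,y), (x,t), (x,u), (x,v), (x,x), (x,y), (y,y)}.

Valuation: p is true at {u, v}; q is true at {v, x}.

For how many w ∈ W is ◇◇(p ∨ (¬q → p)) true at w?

3

t: successors {y}; ◇(p ∨ (¬q → p)) there: y:F. ✗
u: successors {t, v, x, y}; ◇(p ∨ (¬q → p)) there: t:F, v:T, x:T, y:F. ✓
v: successors {t, u, v, x, y}; ◇(p ∨ (¬q → p)) there: t:F, u:T, v:T, x:T, y:F. ✓
x: successors {t, u, v, x, y}; ◇(p ∨ (¬q → p)) there: t:F, u:T, v:T, x:T, y:F. ✓
y: successors {y}; ◇(p ∨ (¬q → p)) there: y:F. ✗
Satisfying worlds: {u, v, x}.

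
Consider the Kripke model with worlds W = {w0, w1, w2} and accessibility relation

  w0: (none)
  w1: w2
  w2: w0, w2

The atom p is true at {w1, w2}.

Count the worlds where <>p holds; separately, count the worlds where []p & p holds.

For <>p:
w0: no successors, so <>p fails. ✗
w1: successors {w2}; p there: w2:T. ✓
w2: successors {w0, w2}; p there: w0:F, w2:T. ✓
— 2 worlds.
For []p & p:
w0: []p is T, p is F. ✗
w1: []p is T, p is T. ✓
w2: []p is F, p is T. ✗
— 1 world.

2 and 1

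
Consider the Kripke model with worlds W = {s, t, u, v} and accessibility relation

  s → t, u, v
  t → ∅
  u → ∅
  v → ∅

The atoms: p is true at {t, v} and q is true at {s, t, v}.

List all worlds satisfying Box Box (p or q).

{s, t, u, v}

s: successors {t, u, v}; Box (p or q) there: t:T, u:T, v:T. ✓
t: no successors, so Box Box (p or q) holds vacuously. ✓
u: no successors, so Box Box (p or q) holds vacuously. ✓
v: no successors, so Box Box (p or q) holds vacuously. ✓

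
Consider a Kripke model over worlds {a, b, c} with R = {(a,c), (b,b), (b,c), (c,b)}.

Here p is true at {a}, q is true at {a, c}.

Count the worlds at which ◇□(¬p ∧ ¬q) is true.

2

a: successors {c}; □(¬p ∧ ¬q) there: c:T. ✓
b: successors {b, c}; □(¬p ∧ ¬q) there: b:F, c:T. ✓
c: successors {b}; □(¬p ∧ ¬q) there: b:F. ✗
Satisfying worlds: {a, b}.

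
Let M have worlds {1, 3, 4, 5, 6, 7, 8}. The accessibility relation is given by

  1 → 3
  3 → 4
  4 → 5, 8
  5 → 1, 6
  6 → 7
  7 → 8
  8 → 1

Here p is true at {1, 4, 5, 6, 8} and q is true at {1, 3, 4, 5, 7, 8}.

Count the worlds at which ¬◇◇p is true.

2

1: ◇◇p is T. ✗
3: ◇◇p is T. ✗
4: ◇◇p is T. ✗
5: ◇◇p is F. ✓
6: ◇◇p is T. ✗
7: ◇◇p is T. ✗
8: ◇◇p is F. ✓
Satisfying worlds: {5, 8}.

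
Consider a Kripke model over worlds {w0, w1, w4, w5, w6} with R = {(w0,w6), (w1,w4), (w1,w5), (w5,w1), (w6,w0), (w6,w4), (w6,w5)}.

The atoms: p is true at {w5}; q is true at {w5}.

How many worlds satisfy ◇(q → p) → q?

2

w0: ◇(q → p) is T, q is F. ✗
w1: ◇(q → p) is T, q is F. ✗
w4: ◇(q → p) is F, q is F. ✓
w5: ◇(q → p) is T, q is T. ✓
w6: ◇(q → p) is T, q is F. ✗
Satisfying worlds: {w4, w5}.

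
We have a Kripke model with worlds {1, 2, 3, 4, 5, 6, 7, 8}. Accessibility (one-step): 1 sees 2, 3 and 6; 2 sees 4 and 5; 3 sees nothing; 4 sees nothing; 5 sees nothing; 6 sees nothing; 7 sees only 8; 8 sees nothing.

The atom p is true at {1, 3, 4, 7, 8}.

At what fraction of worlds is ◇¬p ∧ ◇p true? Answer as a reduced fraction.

1: ◇¬p is T, ◇p is T. ✓
2: ◇¬p is T, ◇p is T. ✓
3: ◇¬p is F, ◇p is F. ✗
4: ◇¬p is F, ◇p is F. ✗
5: ◇¬p is F, ◇p is F. ✗
6: ◇¬p is F, ◇p is F. ✗
7: ◇¬p is F, ◇p is T. ✗
8: ◇¬p is F, ◇p is F. ✗
That's 2 of 8 worlds, so 2/8 = 1/4.

1/4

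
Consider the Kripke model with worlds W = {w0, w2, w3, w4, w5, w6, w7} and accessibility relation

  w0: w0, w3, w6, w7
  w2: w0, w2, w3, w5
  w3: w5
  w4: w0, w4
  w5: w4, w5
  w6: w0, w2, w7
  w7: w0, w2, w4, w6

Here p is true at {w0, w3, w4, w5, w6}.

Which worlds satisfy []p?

w0: successors {w0, w3, w6, w7}; p there: w0:T, w3:T, w6:T, w7:F. ✗
w2: successors {w0, w2, w3, w5}; p there: w0:T, w2:F, w3:T, w5:T. ✗
w3: successors {w5}; p there: w5:T. ✓
w4: successors {w0, w4}; p there: w0:T, w4:T. ✓
w5: successors {w4, w5}; p there: w4:T, w5:T. ✓
w6: successors {w0, w2, w7}; p there: w0:T, w2:F, w7:F. ✗
w7: successors {w0, w2, w4, w6}; p there: w0:T, w2:F, w4:T, w6:T. ✗

{w3, w4, w5}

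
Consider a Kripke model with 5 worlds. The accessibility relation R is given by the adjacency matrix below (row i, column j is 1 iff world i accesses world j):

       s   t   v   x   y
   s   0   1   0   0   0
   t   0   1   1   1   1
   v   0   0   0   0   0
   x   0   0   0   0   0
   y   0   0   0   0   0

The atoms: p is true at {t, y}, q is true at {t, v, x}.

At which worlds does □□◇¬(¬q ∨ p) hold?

s: successors {t}; □◇¬(¬q ∨ p) there: t:F. ✗
t: successors {t, v, x, y}; □◇¬(¬q ∨ p) there: t:F, v:T, x:T, y:T. ✗
v: no successors, so □□◇¬(¬q ∨ p) holds vacuously. ✓
x: no successors, so □□◇¬(¬q ∨ p) holds vacuously. ✓
y: no successors, so □□◇¬(¬q ∨ p) holds vacuously. ✓

{v, x, y}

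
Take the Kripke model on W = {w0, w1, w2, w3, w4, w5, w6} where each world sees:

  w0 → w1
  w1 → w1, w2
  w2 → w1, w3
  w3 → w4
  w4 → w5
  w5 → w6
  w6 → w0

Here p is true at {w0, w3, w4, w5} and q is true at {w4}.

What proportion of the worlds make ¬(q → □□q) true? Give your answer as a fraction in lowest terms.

w0: q → □□q is T. ✗
w1: q → □□q is T. ✗
w2: q → □□q is T. ✗
w3: q → □□q is T. ✗
w4: q → □□q is F. ✓
w5: q → □□q is T. ✗
w6: q → □□q is T. ✗
That's 1 of 7 worlds, so 1/7.

1/7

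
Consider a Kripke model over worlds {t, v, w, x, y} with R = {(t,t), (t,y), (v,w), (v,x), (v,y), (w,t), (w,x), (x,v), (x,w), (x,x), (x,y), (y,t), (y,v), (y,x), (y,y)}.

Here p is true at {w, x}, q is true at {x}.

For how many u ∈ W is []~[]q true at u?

5

t: successors {t, y}; ~[]q there: t:T, y:T. ✓
v: successors {w, x, y}; ~[]q there: w:T, x:T, y:T. ✓
w: successors {t, x}; ~[]q there: t:T, x:T. ✓
x: successors {v, w, x, y}; ~[]q there: v:T, w:T, x:T, y:T. ✓
y: successors {t, v, x, y}; ~[]q there: t:T, v:T, x:T, y:T. ✓
Satisfying worlds: {t, v, w, x, y}.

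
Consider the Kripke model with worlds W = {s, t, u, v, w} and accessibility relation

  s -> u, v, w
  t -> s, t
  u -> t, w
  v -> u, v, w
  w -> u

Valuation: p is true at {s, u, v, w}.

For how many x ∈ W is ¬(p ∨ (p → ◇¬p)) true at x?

s: p ∨ (p → ◇¬p) is T. ✗
t: p ∨ (p → ◇¬p) is T. ✗
u: p ∨ (p → ◇¬p) is T. ✗
v: p ∨ (p → ◇¬p) is T. ✗
w: p ∨ (p → ◇¬p) is T. ✗
Satisfying worlds: ∅.

0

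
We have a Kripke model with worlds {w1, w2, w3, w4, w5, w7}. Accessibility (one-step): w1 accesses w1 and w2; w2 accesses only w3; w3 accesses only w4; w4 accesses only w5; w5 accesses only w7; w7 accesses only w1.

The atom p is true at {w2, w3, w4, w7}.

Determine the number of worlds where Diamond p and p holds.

w1: Diamond p is T, p is F. ✗
w2: Diamond p is T, p is T. ✓
w3: Diamond p is T, p is T. ✓
w4: Diamond p is F, p is T. ✗
w5: Diamond p is T, p is F. ✗
w7: Diamond p is F, p is T. ✗
Satisfying worlds: {w2, w3}.

2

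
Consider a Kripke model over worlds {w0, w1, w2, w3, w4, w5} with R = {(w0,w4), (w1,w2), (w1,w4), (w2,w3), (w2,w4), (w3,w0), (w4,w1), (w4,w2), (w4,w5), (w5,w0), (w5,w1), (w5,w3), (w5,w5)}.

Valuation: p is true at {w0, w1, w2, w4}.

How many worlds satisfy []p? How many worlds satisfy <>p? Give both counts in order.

3 and 6

For []p:
w0: successors {w4}; p there: w4:T. ✓
w1: successors {w2, w4}; p there: w2:T, w4:T. ✓
w2: successors {w3, w4}; p there: w3:F, w4:T. ✗
w3: successors {w0}; p there: w0:T. ✓
w4: successors {w1, w2, w5}; p there: w1:T, w2:T, w5:F. ✗
w5: successors {w0, w1, w3, w5}; p there: w0:T, w1:T, w3:F, w5:F. ✗
— 3 worlds.
For <>p:
w0: successors {w4}; p there: w4:T. ✓
w1: successors {w2, w4}; p there: w2:T, w4:T. ✓
w2: successors {w3, w4}; p there: w3:F, w4:T. ✓
w3: successors {w0}; p there: w0:T. ✓
w4: successors {w1, w2, w5}; p there: w1:T, w2:T, w5:F. ✓
w5: successors {w0, w1, w3, w5}; p there: w0:T, w1:T, w3:F, w5:F. ✓
— 6 worlds.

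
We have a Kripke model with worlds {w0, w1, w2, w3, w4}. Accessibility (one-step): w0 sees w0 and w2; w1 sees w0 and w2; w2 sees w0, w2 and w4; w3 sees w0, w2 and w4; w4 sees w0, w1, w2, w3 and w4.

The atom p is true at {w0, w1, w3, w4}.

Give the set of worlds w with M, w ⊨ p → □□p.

w0: p is T, □□p is F. ✗
w1: p is T, □□p is F. ✗
w2: p is F, □□p is F. ✓
w3: p is T, □□p is F. ✗
w4: p is T, □□p is F. ✗

{w2}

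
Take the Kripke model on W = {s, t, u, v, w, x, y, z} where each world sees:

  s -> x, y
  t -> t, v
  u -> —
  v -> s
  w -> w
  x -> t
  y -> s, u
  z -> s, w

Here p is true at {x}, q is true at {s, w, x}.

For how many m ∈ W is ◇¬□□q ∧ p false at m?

s: ◇¬□□q is T, p is F. ✗
t: ◇¬□□q is T, p is F. ✗
u: ◇¬□□q is F, p is F. ✗
v: ◇¬□□q is T, p is F. ✗
w: ◇¬□□q is F, p is F. ✗
x: ◇¬□□q is T, p is T. ✓
y: ◇¬□□q is T, p is F. ✗
z: ◇¬□□q is T, p is F. ✗
Satisfying worlds: {x}.
So ◇¬□□q ∧ p fails at the other 7 worlds.

7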